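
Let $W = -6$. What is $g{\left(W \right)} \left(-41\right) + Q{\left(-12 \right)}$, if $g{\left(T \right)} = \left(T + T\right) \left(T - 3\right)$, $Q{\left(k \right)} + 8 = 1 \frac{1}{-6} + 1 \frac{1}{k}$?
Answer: $- \frac{17745}{4} \approx -4436.3$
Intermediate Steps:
$Q{\left(k \right)} = - \frac{49}{6} + \frac{1}{k}$ ($Q{\left(k \right)} = -8 + \left(1 \frac{1}{-6} + 1 \frac{1}{k}\right) = -8 + \left(1 \left(- \frac{1}{6}\right) + \frac{1}{k}\right) = -8 - \left(\frac{1}{6} - \frac{1}{k}\right) = - \frac{49}{6} + \frac{1}{k}$)
$g{\left(T \right)} = 2 T \left(-3 + T\right)$
$g{\left(W \right)} \left(-41\right) + Q{\left(-12 \right)} = 2 \left(-6\right) \left(-3 - 6\right) \left(-41\right) - \left(\frac{49}{6} - \frac{1}{-12}\right) = 2 \left(-6\right) \left(-9\right) \left(-41\right) - \frac{33}{4} = 108 \left(-41\right) - \frac{33}{4} = -4428 - \frac{33}{4} = - \frac{17745}{4}$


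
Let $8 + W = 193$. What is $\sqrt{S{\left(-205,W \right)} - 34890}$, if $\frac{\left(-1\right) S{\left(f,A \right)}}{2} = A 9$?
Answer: $14 i \sqrt{195} \approx 195.5 i$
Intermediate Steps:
$W = 185$ ($W = -8 + 193 = 185$)
$S{\left(f,A \right)} = - 18 A$ ($S{\left(f,A \right)} = - 2 A 9 = - 2 \cdot 9 A = - 18 A$)
$\sqrt{S{\left(-205,W \right)} - 34890} = \sqrt{\left(-18\right) 185 - 34890} = \sqrt{-3330 - 34890} = \sqrt{-38220} = 14 i \sqrt{195}$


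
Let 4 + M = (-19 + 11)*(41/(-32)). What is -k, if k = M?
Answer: -25/4 ≈ -6.2500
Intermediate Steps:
M = 25/4 (M = -4 + (-19 + 11)*(41/(-32)) = -4 - 328*(-1)/32 = -4 - 8*(-41/32) = -4 + 41/4 = 25/4 ≈ 6.2500)
k = 25/4 ≈ 6.2500
-k = -1*25/4 = -25/4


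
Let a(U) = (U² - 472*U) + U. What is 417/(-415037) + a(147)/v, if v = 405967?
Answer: -19936670475/168491325779 ≈ -0.11832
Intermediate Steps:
a(U) = U² - 471*U
417/(-415037) + a(147)/v = 417/(-415037) + (147*(-471 + 147))/405967 = 417*(-1/415037) + (147*(-324))*(1/405967) = -417/415037 - 47628*1/405967 = -417/415037 - 47628/405967 = -19936670475/168491325779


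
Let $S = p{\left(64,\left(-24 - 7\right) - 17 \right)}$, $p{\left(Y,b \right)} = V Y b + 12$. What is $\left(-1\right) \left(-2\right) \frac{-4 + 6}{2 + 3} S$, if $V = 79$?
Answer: $- \frac{970704}{5} \approx -1.9414 \cdot 10^{5}$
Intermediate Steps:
$p{\left(Y,b \right)} = 12 + 79 Y b$ ($p{\left(Y,b \right)} = 79 Y b + 12 = 12 + 79 Y b$)
$S = -242676$ ($S = 12 + 79 \cdot 64 \left(\left(-24 - 7\right) - 17\right) = 12 + 79 \cdot 64 \left(-31 - 17\right) = 12 + 79 \cdot 64 \left(-48\right) = 12 - 242688 = -242676$)
$\left(-1\right) \left(-2\right) \frac{-4 + 6}{2 + 3} S = \left(-1\right) \left(-2\right) \frac{-4 + 6}{2 + 3} \left(-242676\right) = 2 \cdot \frac{2}{5} \left(-242676\right) = \frac{4}{5} \left(-242676\right) = - \frac{970704}{5}$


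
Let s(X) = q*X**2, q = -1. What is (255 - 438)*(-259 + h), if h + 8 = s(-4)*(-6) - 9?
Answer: 32940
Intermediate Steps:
s(X) = -X**2
h = 79 (h = -8 + (-1*(-4)**2*(-6) - 9) = -8 + (-1*16*(-6) - 9) = -8 + (-16*(-6) - 9) = -8 + (96 - 9) = -8 + 87 = 79)
(255 - 438)*(-259 + h) = (255 - 438)*(-259 + 79) = -183*(-180) = 32940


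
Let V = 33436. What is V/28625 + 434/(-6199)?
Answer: 194846514/177446375 ≈ 1.0981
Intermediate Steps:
V/28625 + 434/(-6199) = 33436/28625 + 434/(-6199) = 33436*(1/28625) + 434*(-1/6199) = 33436/28625 - 434/6199 = 194846514/177446375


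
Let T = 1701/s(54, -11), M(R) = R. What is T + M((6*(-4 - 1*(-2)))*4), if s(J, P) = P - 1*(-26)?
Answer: 327/5 ≈ 65.400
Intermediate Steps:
s(J, P) = 26 + P (s(J, P) = P + 26 = 26 + P)
T = 567/5 (T = 1701/(26 - 11) = 1701/15 = 1701*(1/15) = 567/5 ≈ 113.40)
T + M((6*(-4 - 1*(-2)))*4) = 567/5 + (6*(-4 - 1*(-2)))*4 = 567/5 + (6*(-4 + 2))*4 = 567/5 + (6*(-2))*4 = 567/5 - 12*4 = 567/5 - 48 = 327/5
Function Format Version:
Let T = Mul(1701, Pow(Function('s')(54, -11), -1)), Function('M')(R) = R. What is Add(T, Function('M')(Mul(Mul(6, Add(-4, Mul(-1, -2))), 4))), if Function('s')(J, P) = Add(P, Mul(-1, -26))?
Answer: Rational(327, 5) ≈ 65.400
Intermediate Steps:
Function('s')(J, P) = Add(26, P) (Function('s')(J, P) = Add(P, 26) = Add(26, P))
T = Rational(567, 5) (T = Mul(1701, Pow(Add(26, -11), -1)) = Mul(1701, Pow(15, -1)) = Mul(1701, Rational(1, 15)) = Rational(567, 5) ≈ 113.40)
Add(T, Function('M')(Mul(Mul(6, Add(-4, Mul(-1, -2))), 4))) = Add(Rational(567, 5), Mul(Mul(6, Add(-4, Mul(-1, -2))), 4)) = Add(Rational(567, 5), Mul(Mul(6, Add(-4, 2)), 4)) = Add(Rational(567, 5), Mul(Mul(6, -2), 4)) = Add(Rational(567, 5), Mul(-12, 4)) = Add(Rational(567, 5), -48) = Rational(327, 5)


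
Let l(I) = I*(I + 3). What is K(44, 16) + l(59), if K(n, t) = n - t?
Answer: 3686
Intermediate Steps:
l(I) = I*(3 + I)
K(44, 16) + l(59) = (44 - 1*16) + 59*(3 + 59) = (44 - 16) + 59*62 = 28 + 3658 = 3686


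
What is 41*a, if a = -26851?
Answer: -1100891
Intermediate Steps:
41*a = 41*(-26851) = -1100891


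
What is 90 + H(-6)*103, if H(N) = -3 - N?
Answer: 399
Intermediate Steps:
90 + H(-6)*103 = 90 + (-3 - 1*(-6))*103 = 90 + (-3 + 6)*103 = 90 + 3*103 = 90 + 309 = 399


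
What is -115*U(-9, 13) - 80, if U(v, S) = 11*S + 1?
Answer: -16640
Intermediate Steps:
U(v, S) = 1 + 11*S
-115*U(-9, 13) - 80 = -115*(1 + 11*13) - 80 = -115*(1 + 143) - 80 = -115*144 - 80 = -16560 - 80 = -16640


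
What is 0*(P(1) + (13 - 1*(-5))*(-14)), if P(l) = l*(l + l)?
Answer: 0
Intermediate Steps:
P(l) = 2*l**2 (P(l) = l*(2*l) = 2*l**2)
0*(P(1) + (13 - 1*(-5))*(-14)) = 0*(2*1**2 + (13 - 1*(-5))*(-14)) = 0*(2*1 + (13 + 5)*(-14)) = 0*(2 + 18*(-14)) = 0*(2 - 252) = 0*(-250) = 0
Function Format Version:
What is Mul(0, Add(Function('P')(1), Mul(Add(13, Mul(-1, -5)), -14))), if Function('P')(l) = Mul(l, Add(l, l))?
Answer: 0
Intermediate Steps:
Function('P')(l) = Mul(2, Pow(l, 2)) (Function('P')(l) = Mul(l, Mul(2, l)) = Mul(2, Pow(l, 2)))
Mul(0, Add(Function('P')(1), Mul(Add(13, Mul(-1, -5)), -14))) = Mul(0, Add(Mul(2, Pow(1, 2)), Mul(Add(13, Mul(-1, -5)), -14))) = Mul(0, Add(Mul(2, 1), Mul(Add(13, 5), -14))) = Mul(0, Add(2, Mul(18, -14))) = Mul(0, Add(2, -252)) = Mul(0, -250) = 0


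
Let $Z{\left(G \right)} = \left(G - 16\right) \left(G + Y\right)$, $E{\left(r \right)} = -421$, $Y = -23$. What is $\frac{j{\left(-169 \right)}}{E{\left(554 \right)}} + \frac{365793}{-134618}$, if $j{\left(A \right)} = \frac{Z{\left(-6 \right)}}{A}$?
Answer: $- \frac{25939919873}{9577936082} \approx -2.7083$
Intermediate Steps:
$Z{\left(G \right)} = \left(-23 + G\right) \left(-16 + G\right)$ ($Z{\left(G \right)} = \left(G - 16\right) \left(G - 23\right) = \left(-16 + G\right) \left(-23 + G\right) = \left(-23 + G\right) \left(-16 + G\right)$)
$j{\left(A \right)} = \frac{638}{A}$ ($j{\left(A \right)} = \frac{368 + \left(-6\right)^{2} - -234}{A} = \frac{368 + 36 + 234}{A} = \frac{638}{A}$)
$\frac{j{\left(-169 \right)}}{E{\left(554 \right)}} + \frac{365793}{-134618} = \frac{638 \frac{1}{-169}}{-421} + \frac{365793}{-134618} = 638 \left(- \frac{1}{169}\right) \left(- \frac{1}{421}\right) + 365793 \left(- \frac{1}{134618}\right) = \left(- \frac{638}{169}\right) \left(- \frac{1}{421}\right) - \frac{365793}{134618} = \frac{638}{71149} - \frac{365793}{134618} = - \frac{25939919873}{9577936082}$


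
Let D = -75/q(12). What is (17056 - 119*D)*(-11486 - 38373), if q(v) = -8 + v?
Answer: -3846571991/4 ≈ -9.6164e+8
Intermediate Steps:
D = -75/4 (D = -75/(-8 + 12) = -75/4 ≈ -18.750)
(17056 - 119*D)*(-11486 - 38373) = (17056 - 119*(-75/4))*(-11486 - 38373) = (17056 + 8925/4)*(-49859) = (77149/4)*(-49859) = -3846571991/4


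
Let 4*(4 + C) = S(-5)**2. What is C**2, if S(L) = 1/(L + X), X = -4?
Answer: 1677025/104976 ≈ 15.975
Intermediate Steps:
S(L) = 1/(-4 + L) (S(L) = 1/(L - 4) = 1/(-4 + L))
C = -1295/324 (C = -4 + (1/(-4 - 5))**2/4 = -4 + (1/(-9))**2/4 = -4 + (-1/9)**2/4 = -4 + (1/4)*(1/81) = -4 + 1/324 = -1295/324 ≈ -3.9969)
C**2 = (-1295/324)**2 = 1677025/104976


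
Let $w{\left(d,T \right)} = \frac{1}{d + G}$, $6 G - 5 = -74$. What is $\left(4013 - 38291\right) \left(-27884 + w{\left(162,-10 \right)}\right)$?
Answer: $\frac{287698064796}{301} \approx 9.5581 \cdot 10^{8}$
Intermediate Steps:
$G = - \frac{23}{2}$ ($G = \frac{5}{6} + \frac{1}{6} \left(-74\right) = \frac{5}{6} - \frac{37}{3} = - \frac{23}{2} \approx -11.5$)
$w{\left(d,T \right)} = \frac{1}{- \frac{23}{2} + d}$ ($w{\left(d,T \right)} = \frac{1}{d - \frac{23}{2}} = \frac{1}{- \frac{23}{2} + d}$)
$\left(4013 - 38291\right) \left(-27884 + w{\left(162,-10 \right)}\right) = \left(4013 - 38291\right) \left(-27884 + \frac{2}{-23 + 2 \cdot 162}\right) = - 34278 \left(-27884 + \frac{2}{-23 + 324}\right) = - 34278 \left(-27884 + \frac{2}{301}\right) = \left(-34278\right) \left(- \frac{8393082}{301}\right) = \frac{287698064796}{301}$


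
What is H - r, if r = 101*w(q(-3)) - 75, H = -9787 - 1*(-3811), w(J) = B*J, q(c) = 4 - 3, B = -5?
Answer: -5396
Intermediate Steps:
q(c) = 1
w(J) = -5*J
H = -5976 (H = -9787 + 3811 = -5976)
r = -580 (r = 101*(-5*1) - 75 = 101*(-5) - 75 = -505 - 75 = -580)
H - r = -5976 - 1*(-580) = -5976 + 580 = -5396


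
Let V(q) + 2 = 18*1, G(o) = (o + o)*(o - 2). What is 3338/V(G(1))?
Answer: 1669/8 ≈ 208.63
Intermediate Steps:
G(o) = 2*o*(-2 + o) (G(o) = (2*o)*(-2 + o) = 2*o*(-2 + o))
V(q) = 16 (V(q) = -2 + 18*1 = -2 + 18 = 16)
3338/V(G(1)) = 3338/16 = 3338*(1/16) = 1669/8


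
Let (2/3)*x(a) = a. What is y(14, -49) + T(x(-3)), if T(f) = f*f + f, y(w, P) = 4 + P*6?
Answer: -1097/4 ≈ -274.25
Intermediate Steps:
x(a) = 3*a/2
y(w, P) = 4 + 6*P
T(f) = f + f**2 (T(f) = f**2 + f = f + f**2)
y(14, -49) + T(x(-3)) = (4 + 6*(-49)) + ((3/2)*(-3))*(1 + (3/2)*(-3)) = (4 - 294) - 9*(1 - 9/2)/2 = -290 - 9/2*(-7/2) = -290 + 63/4 = -1097/4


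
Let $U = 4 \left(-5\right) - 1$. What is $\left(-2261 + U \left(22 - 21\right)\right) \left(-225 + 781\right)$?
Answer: $-1268792$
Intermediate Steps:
$U = -21$ ($U = -20 - 1 = -21$)
$\left(-2261 + U \left(22 - 21\right)\right) \left(-225 + 781\right) = \left(-2261 - 21 \left(22 - 21\right)\right) \left(-225 + 781\right) = \left(-2261 - 21\right) 556 = \left(-2282\right) 556 = -1268792$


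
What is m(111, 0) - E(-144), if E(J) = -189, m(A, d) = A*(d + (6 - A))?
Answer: -11466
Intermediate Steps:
m(A, d) = A*(6 + d - A)
m(111, 0) - E(-144) = 111*(6 + 0 - 1*111) - 1*(-189) = 111*(6 + 0 - 111) + 189 = 111*(-105) + 189 = -11655 + 189 = -11466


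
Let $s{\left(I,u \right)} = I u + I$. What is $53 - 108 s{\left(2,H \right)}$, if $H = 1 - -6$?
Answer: $-1675$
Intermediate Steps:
$H = 7$ ($H = 1 + 6 = 7$)
$s{\left(I,u \right)} = I + I u$
$53 - 108 s{\left(2,H \right)} = 53 - 108 \cdot 2 \left(1 + 7\right) = 53 - 108 \cdot 2 \cdot 8 = 53 - 1728 = -1675$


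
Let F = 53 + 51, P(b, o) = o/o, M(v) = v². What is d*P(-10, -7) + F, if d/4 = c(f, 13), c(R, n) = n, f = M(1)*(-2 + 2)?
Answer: 156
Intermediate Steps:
f = 0 (f = 1²*(-2 + 2) = 1*0 = 0)
P(b, o) = 1
F = 104
d = 52 (d = 4*13 = 52)
d*P(-10, -7) + F = 52*1 + 104 = 52 + 104 = 156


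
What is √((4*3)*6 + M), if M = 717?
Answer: √789 ≈ 28.089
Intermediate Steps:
√((4*3)*6 + M) = √((4*3)*6 + 717) = √(12*6 + 717) = √(72 + 717) = √789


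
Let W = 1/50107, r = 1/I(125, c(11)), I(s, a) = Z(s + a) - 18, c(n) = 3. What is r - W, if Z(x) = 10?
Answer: -50115/400856 ≈ -0.12502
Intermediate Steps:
I(s, a) = -8 (I(s, a) = 10 - 18 = -8)
r = -1/8 (r = 1/(-8) = -1/8 ≈ -0.12500)
W = 1/50107 ≈ 1.9957e-5
r - W = -1/8 - 1*1/50107 = -1/8 - 1/50107 = -50115/400856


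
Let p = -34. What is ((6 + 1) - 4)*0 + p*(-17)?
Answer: 578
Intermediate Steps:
((6 + 1) - 4)*0 + p*(-17) = ((6 + 1) - 4)*0 - 34*(-17) = (7 - 4)*0 + 578 = 3*0 + 578 = 0 + 578 = 578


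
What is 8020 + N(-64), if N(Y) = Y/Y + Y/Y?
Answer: 8022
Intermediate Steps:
N(Y) = 2 (N(Y) = 1 + 1 = 2)
8020 + N(-64) = 8020 + 2 = 8022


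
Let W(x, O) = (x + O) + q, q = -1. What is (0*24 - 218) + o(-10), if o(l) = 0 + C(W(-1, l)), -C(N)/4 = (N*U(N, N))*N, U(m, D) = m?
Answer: 6694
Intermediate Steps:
W(x, O) = -1 + O + x (W(x, O) = (x + O) - 1 = (O + x) - 1 = -1 + O + x)
C(N) = -4*N**3 (C(N) = -4*N*N*N = -4*N**2*N = -4*N**3)
o(l) = -4*(-2 + l)**3 (o(l) = 0 - 4*(-1 + l - 1)**3 = 0 - 4*(-2 + l)**3 = -4*(-2 + l)**3)
(0*24 - 218) + o(-10) = (0*24 - 218) - 4*(-2 - 10)**3 = (0 - 218) - 4*(-12)**3 = -218 - 4*(-1728) = -218 + 6912 = 6694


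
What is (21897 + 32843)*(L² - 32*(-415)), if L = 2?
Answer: 727166160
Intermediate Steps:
(21897 + 32843)*(L² - 32*(-415)) = (21897 + 32843)*(2² - 32*(-415)) = 54740*(4 + 13280) = 54740*13284 = 727166160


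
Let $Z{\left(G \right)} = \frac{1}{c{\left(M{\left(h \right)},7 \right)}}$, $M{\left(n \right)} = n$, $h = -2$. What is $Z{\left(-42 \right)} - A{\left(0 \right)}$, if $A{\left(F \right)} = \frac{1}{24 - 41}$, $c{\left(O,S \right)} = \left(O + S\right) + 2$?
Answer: $\frac{24}{119} \approx 0.20168$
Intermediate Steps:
$c{\left(O,S \right)} = 2 + O + S$
$A{\left(F \right)} = - \frac{1}{17}$ ($A{\left(F \right)} = \frac{1}{-17} = - \frac{1}{17}$)
$Z{\left(G \right)} = \frac{1}{7}$ ($Z{\left(G \right)} = \frac{1}{2 - 2 + 7} = \frac{1}{7}$)
$Z{\left(-42 \right)} - A{\left(0 \right)} = \frac{1}{7} - - \frac{1}{17} = \frac{1}{7} + \frac{1}{17} = \frac{24}{119}$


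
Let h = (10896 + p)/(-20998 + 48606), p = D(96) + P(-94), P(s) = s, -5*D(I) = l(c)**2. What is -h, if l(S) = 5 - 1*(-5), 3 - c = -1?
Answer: -5391/13804 ≈ -0.39054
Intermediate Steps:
c = 4 (c = 3 - 1*(-1) = 3 + 1 = 4)
l(S) = 10 (l(S) = 5 + 5 = 10)
D(I) = -20 (D(I) = -1/5*10**2 = -1/5*100 = -20)
p = -114 (p = -20 - 94 = -114)
h = 5391/13804 (h = (10896 - 114)/(-20998 + 48606) = 10782/27608 = 10782*(1/27608) = 5391/13804 ≈ 0.39054)
-h = -1*5391/13804 = -5391/13804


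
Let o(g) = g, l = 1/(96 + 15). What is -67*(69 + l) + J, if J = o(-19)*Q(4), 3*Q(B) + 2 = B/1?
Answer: -171542/37 ≈ -4636.3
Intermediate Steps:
l = 1/111 ≈ 0.0090090
Q(B) = -2/3 + B/3 (Q(B) = -2/3 + (B/1)/3 = -2/3 + (B*1)/3 = -2/3 + B/3)
J = -38/3 (J = -19*(-2/3 + (1/3)*4) = -19*(-2/3 + 4/3) = -19*2/3 = -38/3 ≈ -12.667)
-67*(69 + l) + J = -67*(69 + 1/111) - 38/3 = -67*7660/111 - 38/3 = -513220/111 - 38/3 = -171542/37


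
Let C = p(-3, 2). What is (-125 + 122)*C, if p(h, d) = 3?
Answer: -9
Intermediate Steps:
C = 3
(-125 + 122)*C = (-125 + 122)*3 = -3*3 = -9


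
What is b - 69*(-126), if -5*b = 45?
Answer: 8685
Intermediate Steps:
b = -9 (b = -1/5*45 = -9)
b - 69*(-126) = -9 - 69*(-126) = -9 + 8694 = 8685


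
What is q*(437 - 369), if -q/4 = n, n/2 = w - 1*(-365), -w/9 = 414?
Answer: 1828384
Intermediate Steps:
w = -3726 (w = -9*414 = -3726)
n = -6722 (n = 2*(-3726 - 1*(-365)) = 2*(-3726 + 365) = 2*(-3361) = -6722)
q = 26888 (q = -4*(-6722) = 26888)
q*(437 - 369) = 26888*(437 - 369) = 26888*68 = 1828384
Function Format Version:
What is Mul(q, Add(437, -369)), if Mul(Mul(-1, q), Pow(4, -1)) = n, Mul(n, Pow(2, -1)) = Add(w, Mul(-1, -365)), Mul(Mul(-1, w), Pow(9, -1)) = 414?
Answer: 1828384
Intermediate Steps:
w = -3726 (w = Mul(-9, 414) = -3726)
n = -6722 (n = Mul(2, Add(-3726, Mul(-1, -365))) = Mul(2, Add(-3726, 365)) = Mul(2, -3361) = -6722)
q = 26888 (q = Mul(-4, -6722) = 26888)
Mul(q, Add(437, -369)) = Mul(26888, Add(437, -369)) = Mul(26888, 68) = 1828384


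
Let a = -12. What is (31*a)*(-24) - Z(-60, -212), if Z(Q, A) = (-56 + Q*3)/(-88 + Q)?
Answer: 330277/37 ≈ 8926.4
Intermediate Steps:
Z(Q, A) = (-56 + 3*Q)/(-88 + Q)
(31*a)*(-24) - Z(-60, -212) = (31*(-12))*(-24) - (-56 + 3*(-60))/(-88 - 60) = -372*(-24) - (-56 - 180)/(-148) = 8928 - (-1)*(-236)/148 = 8928 - 1*59/37 = 8928 - 59/37 = 330277/37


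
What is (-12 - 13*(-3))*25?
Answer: 675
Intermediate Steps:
(-12 - 13*(-3))*25 = (-12 + 39)*25 = 27*25 = 675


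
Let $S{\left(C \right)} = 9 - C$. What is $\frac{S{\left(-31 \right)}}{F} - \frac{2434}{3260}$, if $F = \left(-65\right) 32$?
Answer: $- \frac{32457}{42380} \approx -0.76586$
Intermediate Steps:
$F = -2080$
$\frac{S{\left(-31 \right)}}{F} - \frac{2434}{3260} = \frac{9 - -31}{-2080} - \frac{2434}{3260} = \left(9 + 31\right) \left(- \frac{1}{2080}\right) - \frac{1217}{1630} = 40 \left(- \frac{1}{2080}\right) - \frac{1217}{1630} = - \frac{1}{52} - \frac{1217}{1630} = - \frac{32457}{42380}$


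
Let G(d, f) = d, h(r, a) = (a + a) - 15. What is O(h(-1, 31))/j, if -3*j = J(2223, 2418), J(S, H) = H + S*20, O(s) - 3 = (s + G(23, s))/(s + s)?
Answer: -88/367211 ≈ -0.00023964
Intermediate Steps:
h(r, a) = -15 + 2*a (h(r, a) = 2*a - 15 = -15 + 2*a)
O(s) = 3 + (23 + s)/(2*s) (O(s) = 3 + (s + 23)/(s + s) = 3 + (23 + s)/((2*s)) = 3 + (23 + s)*(1/(2*s)) = 3 + (23 + s)/(2*s))
J(S, H) = H + 20*S
j = -15626 (j = -(2418 + 20*2223)/3 = -(2418 + 44460)/3 = -⅓*46878 = -15626)
O(h(-1, 31))/j = ((23 + 7*(-15 + 2*31))/(2*(-15 + 2*31)))/(-15626) = ((23 + 7*(-15 + 62))/(2*(-15 + 62)))*(-1/15626) = ((½)*(23 + 7*47)/47)*(-1/15626) = ((½)*(1/47)*(23 + 329))*(-1/15626) = ((½)*(1/47)*352)*(-1/15626) = (176/47)*(-1/15626) = -88/367211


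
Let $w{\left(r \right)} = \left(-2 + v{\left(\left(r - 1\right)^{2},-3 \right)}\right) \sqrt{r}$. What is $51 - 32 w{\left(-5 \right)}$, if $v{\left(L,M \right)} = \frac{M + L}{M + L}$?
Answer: $51 + 32 i \sqrt{5} \approx 51.0 + 71.554 i$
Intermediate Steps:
$v{\left(L,M \right)} = 1$ ($v{\left(L,M \right)} = \frac{L + M}{L + M} = 1$)
$w{\left(r \right)} = - \sqrt{r}$ ($w{\left(r \right)} = \left(-2 + 1\right) \sqrt{r} = - \sqrt{r}$)
$51 - 32 w{\left(-5 \right)} = 51 - 32 \left(- \sqrt{-5}\right) = 51 - 32 \left(- i \sqrt{5}\right) = 51 + 32 i \sqrt{5}$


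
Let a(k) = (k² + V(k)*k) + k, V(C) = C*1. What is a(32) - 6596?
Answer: -4516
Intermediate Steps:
V(C) = C
a(k) = k + 2*k² (a(k) = (k² + k*k) + k = (k² + k²) + k = 2*k² + k = k + 2*k²)
a(32) - 6596 = 32*(1 + 2*32) - 6596 = 32*(1 + 64) - 6596 = 32*65 - 6596 = 2080 - 6596 = -4516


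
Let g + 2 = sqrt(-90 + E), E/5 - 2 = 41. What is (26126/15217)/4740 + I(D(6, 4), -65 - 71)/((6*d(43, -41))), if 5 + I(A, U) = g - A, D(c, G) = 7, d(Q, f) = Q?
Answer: -27862767/516921490 + 5*sqrt(5)/258 ≈ -0.010567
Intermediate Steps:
E = 215 (E = 10 + 5*41 = 10 + 205 = 215)
g = -2 + 5*sqrt(5) (g = -2 + sqrt(-90 + 215) = -2 + sqrt(125) = -2 + 5*sqrt(5) ≈ 9.1803)
I(A, U) = -7 - A + 5*sqrt(5) (I(A, U) = -5 + ((-2 + 5*sqrt(5)) - A) = -5 + (-2 - A + 5*sqrt(5)) = -7 - A + 5*sqrt(5))
(26126/15217)/4740 + I(D(6, 4), -65 - 71)/((6*d(43, -41))) = (26126/15217)/4740 + (-7 - 1*7 + 5*sqrt(5))/((6*43)) = (26126*(1/15217))*(1/4740) + (-7 - 7 + 5*sqrt(5))/258 = (26126/15217)*(1/4740) + (-14 + 5*sqrt(5))*(1/258) = 13063/36064290 + (-7/129 + 5*sqrt(5)/258) = -27862767/516921490 + 5*sqrt(5)/258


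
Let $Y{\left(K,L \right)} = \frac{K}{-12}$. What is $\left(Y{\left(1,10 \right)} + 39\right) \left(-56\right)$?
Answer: $- \frac{6538}{3} \approx -2179.3$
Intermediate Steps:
$Y{\left(K,L \right)} = - \frac{K}{12}$
$\left(Y{\left(1,10 \right)} + 39\right) \left(-56\right) = \left(\left(- \frac{1}{12}\right) 1 + 39\right) \left(-56\right) = \left(- \frac{1}{12} + 39\right) \left(-56\right) = \frac{467}{12} \left(-56\right) = - \frac{6538}{3}$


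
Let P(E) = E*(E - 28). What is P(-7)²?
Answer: 60025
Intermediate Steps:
P(E) = E*(-28 + E)
P(-7)² = (-7*(-28 - 7))² = (-7*(-35))² = 245² = 60025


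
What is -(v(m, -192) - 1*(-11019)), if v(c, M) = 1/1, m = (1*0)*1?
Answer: -11020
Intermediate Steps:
m = 0 (m = 0*1 = 0)
v(c, M) = 1
-(v(m, -192) - 1*(-11019)) = -(1 - 1*(-11019)) = -(1 + 11019) = -1*11020 = -11020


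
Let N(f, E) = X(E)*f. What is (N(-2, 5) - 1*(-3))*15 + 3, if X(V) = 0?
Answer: 48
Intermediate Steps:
N(f, E) = 0 (N(f, E) = 0*f = 0)
(N(-2, 5) - 1*(-3))*15 + 3 = (0 - 1*(-3))*15 + 3 = (0 + 3)*15 + 3 = 3*15 + 3 = 45 + 3 = 48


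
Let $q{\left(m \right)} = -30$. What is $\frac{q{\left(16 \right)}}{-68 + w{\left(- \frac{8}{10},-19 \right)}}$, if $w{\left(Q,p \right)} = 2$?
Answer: $\frac{5}{11} \approx 0.45455$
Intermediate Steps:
$\frac{q{\left(16 \right)}}{-68 + w{\left(- \frac{8}{10},-19 \right)}} = - \frac{30}{-68 + 2} = - \frac{30}{-66} = \left(-30\right) \left(- \frac{1}{66}\right) = \frac{5}{11}$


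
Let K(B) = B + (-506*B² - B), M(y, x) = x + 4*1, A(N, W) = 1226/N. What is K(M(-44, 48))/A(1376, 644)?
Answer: -941338112/613 ≈ -1.5356e+6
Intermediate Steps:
M(y, x) = 4 + x (M(y, x) = x + 4 = 4 + x)
K(B) = -506*B² (K(B) = B + (-B - 506*B²) = -506*B²)
K(M(-44, 48))/A(1376, 644) = (-506*(4 + 48)²)/((1226/1376)) = (-506*52²)/((1226*(1/1376))) = (-506*2704)/(613/688) = -1368224*688/613 = -941338112/613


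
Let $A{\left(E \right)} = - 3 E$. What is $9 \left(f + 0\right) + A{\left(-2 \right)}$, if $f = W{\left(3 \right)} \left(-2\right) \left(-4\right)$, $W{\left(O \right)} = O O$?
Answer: $654$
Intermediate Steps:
$W{\left(O \right)} = O^{2}$
$f = 72$ ($f = 3^{2} \left(-2\right) \left(-4\right) = 9 \left(-2\right) \left(-4\right) = \left(-18\right) \left(-4\right) = 72$)
$9 \left(f + 0\right) + A{\left(-2 \right)} = 9 \left(72 + 0\right) - -6 = 9 \cdot 72 + 6 = 648 + 6 = 654$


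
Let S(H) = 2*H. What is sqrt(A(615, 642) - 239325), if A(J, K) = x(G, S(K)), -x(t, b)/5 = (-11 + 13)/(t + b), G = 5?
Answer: I*sqrt(397643526215)/1289 ≈ 489.21*I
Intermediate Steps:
x(t, b) = -10/(b + t) (x(t, b) = -5*(-11 + 13)/(t + b) = -10/(b + t))
A(J, K) = -10/(5 + 2*K) (A(J, K) = -10/(2*K + 5) = -10/(5 + 2*K))
sqrt(A(615, 642) - 239325) = sqrt(-10/(5 + 2*642) - 239325) = sqrt(-10/(5 + 1284) - 239325) = sqrt(-10/1289 - 239325) = sqrt(-308489935/1289) = I*sqrt(397643526215)/1289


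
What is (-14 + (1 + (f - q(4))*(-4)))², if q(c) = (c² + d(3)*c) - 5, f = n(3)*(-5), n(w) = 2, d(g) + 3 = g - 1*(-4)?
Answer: 18225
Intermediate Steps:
d(g) = 1 + g (d(g) = -3 + (g - 1*(-4)) = -3 + (g + 4) = -3 + (4 + g) = 1 + g)
f = -10 (f = 2*(-5) = -10)
q(c) = -5 + c² + 4*c (q(c) = (c² + (1 + 3)*c) - 5 = (c² + 4*c) - 5 = -5 + c² + 4*c)
(-14 + (1 + (f - q(4))*(-4)))² = (-14 + (1 + (-10 - (-5 + 4² + 4*4))*(-4)))² = (-14 + (1 + (-10 - (-5 + 16 + 16))*(-4)))² = (-14 + (1 + (-10 - 1*27)*(-4)))² = (-14 + (1 + (-10 - 27)*(-4)))² = (-14 + (1 - 37*(-4)))² = (-14 + (1 + 148))² = (-14 + 149)² = 135² = 18225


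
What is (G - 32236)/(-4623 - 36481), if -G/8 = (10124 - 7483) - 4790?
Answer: 3761/10276 ≈ 0.36600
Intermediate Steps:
G = 17192 (G = -8*((10124 - 7483) - 4790) = -8*(2641 - 4790) = -8*(-2149) = 17192)
(G - 32236)/(-4623 - 36481) = (17192 - 32236)/(-4623 - 36481) = -15044/(-41104) = -15044*(-1/41104) = 3761/10276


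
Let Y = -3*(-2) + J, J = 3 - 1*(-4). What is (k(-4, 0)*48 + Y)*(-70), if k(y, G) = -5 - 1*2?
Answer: 22610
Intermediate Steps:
J = 7 (J = 3 + 4 = 7)
k(y, G) = -7 (k(y, G) = -5 - 2 = -7)
Y = 13 (Y = -3*(-2) + 7 = 6 + 7 = 13)
(k(-4, 0)*48 + Y)*(-70) = (-7*48 + 13)*(-70) = (-336 + 13)*(-70) = -323*(-70) = 22610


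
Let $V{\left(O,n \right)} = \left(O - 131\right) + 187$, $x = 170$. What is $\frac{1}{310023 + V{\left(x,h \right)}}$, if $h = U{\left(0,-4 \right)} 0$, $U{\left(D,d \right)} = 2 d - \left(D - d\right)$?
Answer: $\frac{1}{310249} \approx 3.2232 \cdot 10^{-6}$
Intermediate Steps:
$U{\left(D,d \right)} = - D + 3 d$
$h = 0$ ($h = \left(\left(-1\right) 0 + 3 \left(-4\right)\right) 0 = \left(0 - 12\right) 0 = \left(-12\right) 0 = 0$)
$V{\left(O,n \right)} = 56 + O$ ($V{\left(O,n \right)} = \left(-131 + O\right) + 187 = 56 + O$)
$\frac{1}{310023 + V{\left(x,h \right)}} = \frac{1}{310023 + \left(56 + 170\right)} = \frac{1}{310023 + 226} = \frac{1}{310249}$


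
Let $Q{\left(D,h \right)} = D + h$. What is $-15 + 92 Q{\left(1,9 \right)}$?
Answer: $905$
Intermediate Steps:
$-15 + 92 Q{\left(1,9 \right)} = -15 + 92 \left(1 + 9\right) = -15 + 92 \cdot 10 = -15 + 920 = 905$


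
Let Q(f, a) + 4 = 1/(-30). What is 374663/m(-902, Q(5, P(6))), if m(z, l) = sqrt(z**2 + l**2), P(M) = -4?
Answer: 11239890*sqrt(35809)/5120687 ≈ 415.37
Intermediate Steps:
Q(f, a) = -121/30 (Q(f, a) = -4 + 1/(-30) = -4 - 1/30 = -121/30)
m(z, l) = sqrt(l**2 + z**2)
374663/m(-902, Q(5, P(6))) = 374663/(sqrt((-121/30)**2 + (-902)**2)) = 374663/(sqrt(14641/900 + 813604)) = 374663/(sqrt(732258241/900)) = 374663/((143*sqrt(35809)/30)) = 374663*(30*sqrt(35809)/5120687) = 11239890*sqrt(35809)/5120687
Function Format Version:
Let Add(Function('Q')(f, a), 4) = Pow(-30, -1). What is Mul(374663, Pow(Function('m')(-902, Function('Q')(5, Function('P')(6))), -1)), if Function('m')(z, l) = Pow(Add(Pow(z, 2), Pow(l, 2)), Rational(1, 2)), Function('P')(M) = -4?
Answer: Mul(Rational(11239890, 5120687), Pow(35809, Rational(1, 2))) ≈ 415.37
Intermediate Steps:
Function('Q')(f, a) = Rational(-121, 30) (Function('Q')(f, a) = Add(-4, Pow(-30, -1)) = Add(-4, Rational(-1, 30)) = Rational(-121, 30))
Function('m')(z, l) = Pow(Add(Pow(l, 2), Pow(z, 2)), Rational(1, 2))
Mul(374663, Pow(Function('m')(-902, Function('Q')(5, Function('P')(6))), -1)) = Mul(374663, Pow(Pow(Add(Pow(Rational(-121, 30), 2), Pow(-902, 2)), Rational(1, 2)), -1)) = Mul(374663, Pow(Pow(Add(Rational(14641, 900), 813604), Rational(1, 2)), -1)) = Mul(374663, Pow(Pow(Rational(732258241, 900), Rational(1, 2)), -1)) = Mul(374663, Pow(Mul(Rational(143, 30), Pow(35809, Rational(1, 2))), -1)) = Mul(374663, Mul(Rational(30, 5120687), Pow(35809, Rational(1, 2)))) = Mul(Rational(11239890, 5120687), Pow(35809, Rational(1, 2)))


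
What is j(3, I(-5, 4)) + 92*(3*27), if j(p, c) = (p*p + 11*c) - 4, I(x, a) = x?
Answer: 7402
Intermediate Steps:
j(p, c) = -4 + p² + 11*c (j(p, c) = (p² + 11*c) - 4 = -4 + p² + 11*c)
j(3, I(-5, 4)) + 92*(3*27) = (-4 + 3² + 11*(-5)) + 92*(3*27) = (-4 + 9 - 55) + 92*81 = -50 + 7452 = 7402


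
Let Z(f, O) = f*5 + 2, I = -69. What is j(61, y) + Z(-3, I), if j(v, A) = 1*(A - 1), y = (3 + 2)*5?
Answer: 11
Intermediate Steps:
y = 25 (y = 5*5 = 25)
j(v, A) = -1 + A (j(v, A) = 1*(-1 + A) = -1 + A)
Z(f, O) = 2 + 5*f (Z(f, O) = 5*f + 2 = 2 + 5*f)
j(61, y) + Z(-3, I) = (-1 + 25) + (2 + 5*(-3)) = 24 + (2 - 15) = 24 - 13 = 11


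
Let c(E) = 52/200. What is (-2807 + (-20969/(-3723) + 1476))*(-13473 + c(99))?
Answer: 1661978344564/93075 ≈ 1.7856e+7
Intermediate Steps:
c(E) = 13/50 (c(E) = 52*(1/200) = 13/50)
(-2807 + (-20969/(-3723) + 1476))*(-13473 + c(99)) = (-2807 + (-20969/(-3723) + 1476))*(-13473 + 13/50) = (-2807 + (-20969*(-1/3723) + 1476))*(-673637/50) = (-2807 + (20969/3723 + 1476))*(-673637/50) = (-2807 + 5516117/3723)*(-673637/50) = -4934344/3723*(-673637/50) = 1661978344564/93075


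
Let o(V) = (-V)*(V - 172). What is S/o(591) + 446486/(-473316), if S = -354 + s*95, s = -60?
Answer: -17949571105/19534461294 ≈ -0.91887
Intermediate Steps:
S = -6054 (S = -354 - 60*95 = -354 - 5700 = -6054)
o(V) = -V*(-172 + V) (o(V) = (-V)*(-172 + V) = -V*(-172 + V))
S/o(591) + 446486/(-473316) = -6054*1/(591*(172 - 1*591)) + 446486/(-473316) = -6054*1/(591*(172 - 591)) + 446486*(-1/473316) = -6054/(591*(-419)) - 223243/236658 = -6054/(-247629) - 223243/236658 = -6054*(-1/247629) - 223243/236658 = 2018/82543 - 223243/236658 = -17949571105/19534461294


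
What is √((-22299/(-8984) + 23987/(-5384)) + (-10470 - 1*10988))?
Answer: 3*I*√5447989944127165/1511558 ≈ 146.49*I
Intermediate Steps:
√((-22299/(-8984) + 23987/(-5384)) + (-10470 - 1*10988)) = √((-22299*(-1/8984) + 23987*(-1/5384)) + (-10470 - 10988)) = √((22299/8984 - 23987/5384) - 21458) = √(-5965087/3023116 - 21458) = √(-64875988215/3023116) = 3*I*√5447989944127165/1511558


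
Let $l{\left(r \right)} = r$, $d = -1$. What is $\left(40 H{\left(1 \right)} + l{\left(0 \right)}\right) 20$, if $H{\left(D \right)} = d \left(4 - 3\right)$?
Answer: $-800$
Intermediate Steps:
$H{\left(D \right)} = -1$ ($H{\left(D \right)} = - (4 - 3) = \left(-1\right) 1 = -1$)
$\left(40 H{\left(1 \right)} + l{\left(0 \right)}\right) 20 = \left(40 \left(-1\right) + 0\right) 20 = \left(-40 + 0\right) 20 = \left(-40\right) 20 = -800$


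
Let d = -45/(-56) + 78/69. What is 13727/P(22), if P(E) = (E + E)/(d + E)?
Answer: 60451747/8096 ≈ 7466.9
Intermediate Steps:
d = 2491/1288 (d = -45*(-1/56) + 78*(1/69) = 45/56 + 26/23 = 2491/1288 ≈ 1.9340)
P(E) = 2*E/(2491/1288 + E) (P(E) = (E + E)/(2491/1288 + E) = (2*E)/(2491/1288 + E) = 2*E/(2491/1288 + E))
13727/P(22) = 13727/((2576*22/(2491 + 1288*22))) = 13727/((2576*22/(2491 + 28336))) = 13727/((2576*22/30827)) = 13727/((2576*22*(1/30827))) = 13727/(56672/30827) = 13727*(30827/56672) = 60451747/8096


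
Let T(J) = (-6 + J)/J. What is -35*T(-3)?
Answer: -105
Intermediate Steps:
T(J) = (-6 + J)/J
-35*T(-3) = -35*(-6 - 3)/(-3) = -(-35)*(-9)/3 = -35*3 = -105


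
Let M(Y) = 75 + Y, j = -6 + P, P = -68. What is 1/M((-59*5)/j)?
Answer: 74/5845 ≈ 0.012660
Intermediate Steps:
j = -74 (j = -6 - 68 = -74)
1/M((-59*5)/j) = 1/(75 - 59*5/(-74)) = 1/(75 - 295*(-1/74)) = 1/(75 + 295/74) = 1/(5845/74) = 74/5845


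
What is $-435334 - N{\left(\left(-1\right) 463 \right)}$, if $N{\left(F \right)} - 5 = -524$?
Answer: $-434815$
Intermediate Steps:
$N{\left(F \right)} = -519$ ($N{\left(F \right)} = 5 - 524 = -519$)
$-435334 - N{\left(\left(-1\right) 463 \right)} = -435334 - -519 = -435334 + 519 = -434815$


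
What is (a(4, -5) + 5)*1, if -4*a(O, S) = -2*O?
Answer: 7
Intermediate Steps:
a(O, S) = O/2 (a(O, S) = -(-1)*O/2 = O/2)
(a(4, -5) + 5)*1 = ((½)*4 + 5)*1 = (2 + 5)*1 = 7*1 = 7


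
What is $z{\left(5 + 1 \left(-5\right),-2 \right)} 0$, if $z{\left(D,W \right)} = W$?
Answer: $0$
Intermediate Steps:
$z{\left(5 + 1 \left(-5\right),-2 \right)} 0 = \left(-2\right) 0 = 0$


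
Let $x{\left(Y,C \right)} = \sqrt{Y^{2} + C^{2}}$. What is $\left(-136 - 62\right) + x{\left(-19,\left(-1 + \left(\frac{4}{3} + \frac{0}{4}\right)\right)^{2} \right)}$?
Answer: $-198 + \frac{\sqrt{29242}}{9} \approx -179.0$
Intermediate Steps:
$x{\left(Y,C \right)} = \sqrt{C^{2} + Y^{2}}$
$\left(-136 - 62\right) + x{\left(-19,\left(-1 + \left(\frac{4}{3} + \frac{0}{4}\right)\right)^{2} \right)} = \left(-136 - 62\right) + \sqrt{\left(\left(-1 + \left(\frac{4}{3} + \frac{0}{4}\right)\right)^{2}\right)^{2} + \left(-19\right)^{2}} = -198 + \sqrt{\left(\left(-1 + \left(4 \cdot \frac{1}{3} + 0 \cdot \frac{1}{4}\right)\right)^{2}\right)^{2} + 361} = -198 + \sqrt{\left(\left(-1 + \left(\frac{4}{3} + 0\right)\right)^{2}\right)^{2} + 361} = -198 + \sqrt{\left(\left(-1 + \frac{4}{3}\right)^{2}\right)^{2} + 361} = -198 + \sqrt{\left(\left(\frac{1}{3}\right)^{2}\right)^{2} + 361} = -198 + \sqrt{\left(\frac{1}{9}\right)^{2} + 361} = -198 + \sqrt{\frac{1}{81} + 361} = -198 + \sqrt{\frac{29242}{81}} = -198 + \frac{\sqrt{29242}}{9}$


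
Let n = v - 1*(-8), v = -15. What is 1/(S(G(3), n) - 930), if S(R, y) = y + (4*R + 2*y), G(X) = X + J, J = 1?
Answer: -1/935 ≈ -0.0010695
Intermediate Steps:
n = -7 (n = -15 - 1*(-8) = -15 + 8 = -7)
G(X) = 1 + X (G(X) = X + 1 = 1 + X)
S(R, y) = 3*y + 4*R (S(R, y) = y + (2*y + 4*R) = 3*y + 4*R)
1/(S(G(3), n) - 930) = 1/((3*(-7) + 4*(1 + 3)) - 930) = 1/((-21 + 4*4) - 930) = 1/((-21 + 16) - 930) = 1/(-5 - 930) = 1/(-935) = -1/935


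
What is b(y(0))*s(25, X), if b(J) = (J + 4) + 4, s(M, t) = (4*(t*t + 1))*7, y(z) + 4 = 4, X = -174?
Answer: 6782048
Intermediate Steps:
y(z) = 0 (y(z) = -4 + 4 = 0)
s(M, t) = 28 + 28*t² (s(M, t) = (4*(t² + 1))*7 = (4*(1 + t²))*7 = (4 + 4*t²)*7 = 28 + 28*t²)
b(J) = 8 + J (b(J) = (4 + J) + 4 = 8 + J)
b(y(0))*s(25, X) = (8 + 0)*(28 + 28*(-174)²) = 8*(28 + 28*30276) = 8*(28 + 847728) = 8*847756 = 6782048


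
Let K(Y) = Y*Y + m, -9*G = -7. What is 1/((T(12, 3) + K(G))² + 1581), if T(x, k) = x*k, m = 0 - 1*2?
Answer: 6561/18229750 ≈ 0.00035991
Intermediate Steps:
G = 7/9 (G = -⅑*(-7) = 7/9 ≈ 0.77778)
m = -2 (m = 0 - 2 = -2)
K(Y) = -2 + Y² (K(Y) = Y*Y - 2 = Y² - 2 = -2 + Y²)
T(x, k) = k*x
1/((T(12, 3) + K(G))² + 1581) = 1/((3*12 + (-2 + (7/9)²))² + 1581) = 1/((36 + (-2 + 49/81))² + 1581) = 1/((36 - 113/81)² + 1581) = 1/((2803/81)² + 1581) = 1/(7856809/6561 + 1581) = 1/(18229750/6561) = 6561/18229750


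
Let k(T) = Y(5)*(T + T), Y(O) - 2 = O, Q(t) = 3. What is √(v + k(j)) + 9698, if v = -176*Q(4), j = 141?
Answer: 9698 + √1446 ≈ 9736.0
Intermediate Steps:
Y(O) = 2 + O
v = -528 (v = -176*3 = -528)
k(T) = 14*T (k(T) = (2 + 5)*(T + T) = 7*(2*T) = 14*T)
√(v + k(j)) + 9698 = √(-528 + 14*141) + 9698 = √(-528 + 1974) + 9698 = √1446 + 9698 = 9698 + √1446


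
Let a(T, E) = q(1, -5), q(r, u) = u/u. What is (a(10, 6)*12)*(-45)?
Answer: -540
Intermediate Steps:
q(r, u) = 1
a(T, E) = 1
(a(10, 6)*12)*(-45) = (1*12)*(-45) = 12*(-45) = -540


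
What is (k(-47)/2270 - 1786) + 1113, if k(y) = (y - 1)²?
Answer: -762703/1135 ≈ -671.99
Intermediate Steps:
k(y) = (-1 + y)²
(k(-47)/2270 - 1786) + 1113 = ((-1 - 47)²/2270 - 1786) + 1113 = ((-48)²*(1/2270) - 1786) + 1113 = (2304*(1/2270) - 1786) + 1113 = (1152/1135 - 1786) + 1113 = -2025958/1135 + 1113 = -762703/1135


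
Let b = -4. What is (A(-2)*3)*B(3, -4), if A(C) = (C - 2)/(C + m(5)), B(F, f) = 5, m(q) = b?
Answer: 10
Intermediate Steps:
m(q) = -4
A(C) = (-2 + C)/(-4 + C) (A(C) = (C - 2)/(C - 4) = (-2 + C)/(-4 + C))
(A(-2)*3)*B(3, -4) = (((-2 - 2)/(-4 - 2))*3)*5 = ((-4/(-6))*3)*5 = (-1/6*(-4)*3)*5 = ((2/3)*3)*5 = 2*5 = 10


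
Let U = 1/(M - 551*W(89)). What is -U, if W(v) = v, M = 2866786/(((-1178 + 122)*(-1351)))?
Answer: 713328/34979458399 ≈ 2.0393e-5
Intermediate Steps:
M = 1433393/713328 (M = 2866786/((-1056*(-1351))) = 2866786/1426656 = 2866786*(1/1426656) = 1433393/713328 ≈ 2.0094)
U = -713328/34979458399 (U = 1/(1433393/713328 - 551*89) = 1/(1433393/713328 - 49039) = 1/(-34979458399/713328) = -713328/34979458399 ≈ -2.0393e-5)
-U = -1*(-713328/34979458399) = 713328/34979458399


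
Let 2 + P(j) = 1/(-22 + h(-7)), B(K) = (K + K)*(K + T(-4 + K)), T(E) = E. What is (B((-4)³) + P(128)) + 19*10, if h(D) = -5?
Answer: 461267/27 ≈ 17084.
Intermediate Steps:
B(K) = 2*K*(-4 + 2*K) (B(K) = (K + K)*(K + (-4 + K)) = (2*K)*(-4 + 2*K) = 2*K*(-4 + 2*K))
P(j) = -55/27 (P(j) = -2 + 1/(-22 - 5) = -2 + 1/(-27) = -2 - 1/27 = -55/27)
(B((-4)³) + P(128)) + 19*10 = (4*(-4)³*(-2 + (-4)³) - 55/27) + 19*10 = (4*(-64)*(-2 - 64) - 55/27) + 190 = (4*(-64)*(-66) - 55/27) + 190 = (16896 - 55/27) + 190 = 456137/27 + 190 = 461267/27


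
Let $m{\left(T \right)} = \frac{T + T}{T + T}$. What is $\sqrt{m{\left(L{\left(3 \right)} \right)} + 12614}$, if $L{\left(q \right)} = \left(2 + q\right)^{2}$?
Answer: $29 \sqrt{15} \approx 112.32$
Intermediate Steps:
$m{\left(T \right)} = 1$ ($m{\left(T \right)} = \frac{2 T}{2 T} = 2 T \frac{1}{2 T} = 1$)
$\sqrt{m{\left(L{\left(3 \right)} \right)} + 12614} = \sqrt{1 + 12614} = \sqrt{12615} = 29 \sqrt{15}$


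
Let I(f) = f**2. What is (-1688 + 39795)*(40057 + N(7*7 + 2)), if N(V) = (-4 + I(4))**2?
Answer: 1531939507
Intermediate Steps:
N(V) = 144 (N(V) = (-4 + 4**2)**2 = (-4 + 16)**2 = 12**2 = 144)
(-1688 + 39795)*(40057 + N(7*7 + 2)) = (-1688 + 39795)*(40057 + 144) = 38107*40201 = 1531939507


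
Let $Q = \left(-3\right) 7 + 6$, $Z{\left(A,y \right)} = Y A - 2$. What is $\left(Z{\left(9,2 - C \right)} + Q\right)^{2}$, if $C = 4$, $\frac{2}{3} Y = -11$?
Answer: $\frac{109561}{4} \approx 27390.0$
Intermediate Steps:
$Y = - \frac{33}{2}$ ($Y = \frac{3}{2} \left(-11\right) = - \frac{33}{2} \approx -16.5$)
$Z{\left(A,y \right)} = -2 - \frac{33 A}{2}$ ($Z{\left(A,y \right)} = - \frac{33 A}{2} - 2 = -2 - \frac{33 A}{2}$)
$Q = -15$ ($Q = -21 + 6 = -15$)
$\left(Z{\left(9,2 - C \right)} + Q\right)^{2} = \left(\left(-2 - \frac{297}{2}\right) - 15\right)^{2} = \left(- \frac{301}{2} - 15\right)^{2} = \left(- \frac{331}{2}\right)^{2} = \frac{109561}{4}$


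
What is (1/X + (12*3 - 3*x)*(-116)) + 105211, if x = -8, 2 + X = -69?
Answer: 6975820/71 ≈ 98251.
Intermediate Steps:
X = -71 (X = -2 - 69 = -71)
(1/X + (12*3 - 3*x)*(-116)) + 105211 = (1/(-71) + (12*3 - 3*(-8))*(-116)) + 105211 = (-1/71 + (36 - 1*(-24))*(-116)) + 105211 = (-1/71 + (36 + 24)*(-116)) + 105211 = (-1/71 + 60*(-116)) + 105211 = (-1/71 - 6960) + 105211 = -494161/71 + 105211 = 6975820/71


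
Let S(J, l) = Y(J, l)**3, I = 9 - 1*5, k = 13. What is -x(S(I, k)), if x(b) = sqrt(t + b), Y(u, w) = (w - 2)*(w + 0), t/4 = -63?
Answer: -sqrt(2923955) ≈ -1710.0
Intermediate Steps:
t = -252 (t = 4*(-63) = -252)
Y(u, w) = w*(-2 + w) (Y(u, w) = (-2 + w)*w = w*(-2 + w))
I = 4 (I = 9 - 5 = 4)
S(J, l) = l**3*(-2 + l)**3 (S(J, l) = (l*(-2 + l))**3 = l**3*(-2 + l)**3)
x(b) = sqrt(-252 + b)
-x(S(I, k)) = -sqrt(-252 + 13**3*(-2 + 13)**3) = -sqrt(-252 + 2197*11**3) = -sqrt(-252 + 2197*1331) = -sqrt(-252 + 2924207) = -sqrt(2923955)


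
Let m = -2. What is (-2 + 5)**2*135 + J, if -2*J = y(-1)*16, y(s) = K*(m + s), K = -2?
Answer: 1167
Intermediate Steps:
y(s) = 4 - 2*s (y(s) = -2*(-2 + s) = 4 - 2*s)
J = -48 (J = -(4 - 2*(-1))*16/2 = -(4 + 2)*16/2 = -3*16 = -1/2*96 = -48)
(-2 + 5)**2*135 + J = (-2 + 5)**2*135 - 48 = 3**2*135 - 48 = 9*135 - 48 = 1215 - 48 = 1167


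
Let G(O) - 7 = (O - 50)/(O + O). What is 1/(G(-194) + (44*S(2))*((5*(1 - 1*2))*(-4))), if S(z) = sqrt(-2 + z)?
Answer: 97/740 ≈ 0.13108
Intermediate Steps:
G(O) = 7 + (-50 + O)/(2*O) (G(O) = 7 + (O - 50)/(O + O) = 7 + (-50 + O)/((2*O)) = 7 + (-50 + O)*(1/(2*O)) = 7 + (-50 + O)/(2*O))
1/(G(-194) + (44*S(2))*((5*(1 - 1*2))*(-4))) = 1/((15/2 - 25/(-194)) + (44*sqrt(-2 + 2))*((5*(1 - 1*2))*(-4))) = 1/((15/2 - 25*(-1/194)) + (44*sqrt(0))*((5*(1 - 2))*(-4))) = 1/((15/2 + 25/194) + (44*0)*((5*(-1))*(-4))) = 1/(740/97 + 0*(-5*(-4))) = 1/(740/97 + 0*20) = 1/(740/97 + 0) = 1/(740/97) = 97/740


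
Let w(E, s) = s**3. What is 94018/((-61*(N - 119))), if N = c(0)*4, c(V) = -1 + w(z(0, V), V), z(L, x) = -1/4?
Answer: 94018/7503 ≈ 12.531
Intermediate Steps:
z(L, x) = -1/4 (z(L, x) = -1*1/4 = -1/4)
c(V) = -1 + V**3
N = -4 (N = (-1 + 0**3)*4 = (-1 + 0)*4 = -1*4 = -4)
94018/((-61*(N - 119))) = 94018/((-61*(-4 - 119))) = 94018/((-61*(-123))) = 94018/7503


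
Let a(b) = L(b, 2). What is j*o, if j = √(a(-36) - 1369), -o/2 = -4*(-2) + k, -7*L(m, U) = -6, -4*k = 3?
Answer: -29*I*√67039/14 ≈ -536.33*I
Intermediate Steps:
k = -¾ (k = -¼*3 = -¾ ≈ -0.75000)
L(m, U) = 6/7 (L(m, U) = -⅐*(-6) = 6/7)
a(b) = 6/7
o = -29/2 (o = -2*(-4*(-2) - ¾) = -2*(8 - ¾) = -2*29/4 = -29/2 ≈ -14.500)
j = I*√67039/7 (j = √(6/7 - 1369) = √(-9577/7) = I*√67039/7 ≈ 36.988*I)
j*o = (I*√67039/7)*(-29/2) = -29*I*√67039/14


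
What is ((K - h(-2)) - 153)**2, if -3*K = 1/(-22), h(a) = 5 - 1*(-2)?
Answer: 111492481/4356 ≈ 25595.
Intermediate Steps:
h(a) = 7 (h(a) = 5 + 2 = 7)
K = 1/66 (K = -1/3/(-22) = -1/3*(-1/22) = 1/66 ≈ 0.015152)
((K - h(-2)) - 153)**2 = ((1/66 - 1*7) - 153)**2 = ((1/66 - 7) - 153)**2 = (-461/66 - 153)**2 = (-10559/66)**2 = 111492481/4356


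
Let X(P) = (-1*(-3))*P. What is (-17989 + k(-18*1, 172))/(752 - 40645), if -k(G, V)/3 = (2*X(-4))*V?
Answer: 5605/39893 ≈ 0.14050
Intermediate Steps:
X(P) = 3*P
k(G, V) = 72*V (k(G, V) = -3*2*(3*(-4))*V = -3*2*(-12)*V = -(-72)*V = 72*V)
(-17989 + k(-18*1, 172))/(752 - 40645) = (-17989 + 72*172)/(752 - 40645) = (-17989 + 12384)/(-39893) = -5605*(-1/39893) = 5605/39893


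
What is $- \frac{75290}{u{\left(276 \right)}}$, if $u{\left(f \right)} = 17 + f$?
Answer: $- \frac{75290}{293} \approx -256.96$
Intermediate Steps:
$- \frac{75290}{u{\left(276 \right)}} = - \frac{75290}{17 + 276} = - \frac{75290}{293}$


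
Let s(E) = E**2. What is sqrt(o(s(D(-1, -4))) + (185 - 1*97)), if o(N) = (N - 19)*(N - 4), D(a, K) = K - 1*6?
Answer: 2*sqrt(1966) ≈ 88.679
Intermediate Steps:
D(a, K) = -6 + K (D(a, K) = K - 6 = -6 + K)
o(N) = (-19 + N)*(-4 + N)
sqrt(o(s(D(-1, -4))) + (185 - 1*97)) = sqrt((76 + ((-6 - 4)**2)**2 - 23*(-6 - 4)**2) + (185 - 1*97)) = sqrt((76 + ((-10)**2)**2 - 23*(-10)**2) + (185 - 97)) = sqrt((76 + 100**2 - 23*100) + 88) = sqrt((76 + 10000 - 2300) + 88) = sqrt(7776 + 88) = sqrt(7864) = 2*sqrt(1966)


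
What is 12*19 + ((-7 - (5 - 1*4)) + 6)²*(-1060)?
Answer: -4012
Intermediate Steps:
12*19 + ((-7 - (5 - 1*4)) + 6)²*(-1060) = 228 + ((-7 - (5 - 4)) + 6)²*(-1060) = 228 + ((-7 - 1*1) + 6)²*(-1060) = 228 + ((-7 - 1) + 6)²*(-1060) = 228 + (-8 + 6)²*(-1060) = 228 + (-2)²*(-1060) = 228 + 4*(-1060) = 228 - 4240 = -4012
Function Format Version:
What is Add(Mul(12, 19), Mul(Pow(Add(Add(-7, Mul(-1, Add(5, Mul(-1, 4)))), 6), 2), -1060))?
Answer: -4012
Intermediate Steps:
Add(Mul(12, 19), Mul(Pow(Add(Add(-7, Mul(-1, Add(5, Mul(-1, 4)))), 6), 2), -1060)) = Add(228, Mul(Pow(Add(Add(-7, Mul(-1, Add(5, -4))), 6), 2), -1060)) = Add(228, Mul(Pow(Add(Add(-7, Mul(-1, 1)), 6), 2), -1060)) = Add(228, Mul(Pow(Add(Add(-7, -1), 6), 2), -1060)) = Add(228, Mul(Pow(Add(-8, 6), 2), -1060)) = Add(228, Mul(Pow(-2, 2), -1060)) = Add(228, Mul(4, -1060)) = Add(228, -4240) = -4012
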